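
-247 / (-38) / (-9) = -0.72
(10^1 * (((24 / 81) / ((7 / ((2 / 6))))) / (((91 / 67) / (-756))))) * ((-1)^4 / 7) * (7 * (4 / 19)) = -85760 / 5187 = -16.53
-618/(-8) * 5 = 1545/4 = 386.25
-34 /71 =-0.48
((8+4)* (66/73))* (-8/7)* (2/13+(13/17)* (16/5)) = -18209664/564655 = -32.25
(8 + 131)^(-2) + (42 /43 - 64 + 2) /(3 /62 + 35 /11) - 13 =-58369515716 /1830259009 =-31.89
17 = 17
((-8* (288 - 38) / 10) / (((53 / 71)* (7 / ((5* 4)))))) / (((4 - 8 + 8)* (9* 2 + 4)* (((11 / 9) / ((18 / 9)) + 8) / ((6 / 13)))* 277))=-766800 / 455566111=-0.00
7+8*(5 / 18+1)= 155 / 9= 17.22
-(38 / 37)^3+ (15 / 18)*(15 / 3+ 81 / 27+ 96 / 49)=53730476 / 7445991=7.22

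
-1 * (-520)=520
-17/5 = -3.40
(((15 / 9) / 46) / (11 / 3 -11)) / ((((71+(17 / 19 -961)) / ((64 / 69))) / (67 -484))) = -0.00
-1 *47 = -47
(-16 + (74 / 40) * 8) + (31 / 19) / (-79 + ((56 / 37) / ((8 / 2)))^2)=-2503813 / 2051145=-1.22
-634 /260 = -317 /130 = -2.44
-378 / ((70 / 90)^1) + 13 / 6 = -2903 / 6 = -483.83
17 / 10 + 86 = 877 / 10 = 87.70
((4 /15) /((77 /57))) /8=19 /770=0.02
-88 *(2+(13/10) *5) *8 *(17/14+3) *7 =-176528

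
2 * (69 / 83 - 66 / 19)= -8334 / 1577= -5.28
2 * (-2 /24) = -1 /6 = -0.17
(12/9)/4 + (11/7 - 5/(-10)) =101/42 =2.40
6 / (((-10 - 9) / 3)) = -18 / 19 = -0.95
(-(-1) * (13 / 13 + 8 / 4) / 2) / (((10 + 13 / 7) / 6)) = 63 / 83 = 0.76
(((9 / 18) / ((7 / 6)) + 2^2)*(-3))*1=-93 / 7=-13.29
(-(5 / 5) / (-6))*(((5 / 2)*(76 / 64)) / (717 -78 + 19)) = 95 / 126336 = 0.00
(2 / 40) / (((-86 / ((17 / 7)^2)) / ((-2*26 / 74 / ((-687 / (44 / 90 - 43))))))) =7187141 / 48202049700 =0.00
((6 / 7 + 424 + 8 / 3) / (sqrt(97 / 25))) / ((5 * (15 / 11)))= 98758 * sqrt(97) / 30555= 31.83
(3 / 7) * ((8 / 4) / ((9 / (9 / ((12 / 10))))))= 5 / 7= 0.71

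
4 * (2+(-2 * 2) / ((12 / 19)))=-52 / 3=-17.33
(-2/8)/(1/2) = -1/2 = -0.50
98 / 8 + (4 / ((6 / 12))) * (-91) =-2863 / 4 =-715.75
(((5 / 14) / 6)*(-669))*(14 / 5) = -223 / 2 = -111.50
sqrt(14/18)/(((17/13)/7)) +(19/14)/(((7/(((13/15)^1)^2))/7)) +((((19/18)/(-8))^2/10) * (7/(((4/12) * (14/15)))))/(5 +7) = 19791559/19353600 +91 * sqrt(7)/51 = 5.74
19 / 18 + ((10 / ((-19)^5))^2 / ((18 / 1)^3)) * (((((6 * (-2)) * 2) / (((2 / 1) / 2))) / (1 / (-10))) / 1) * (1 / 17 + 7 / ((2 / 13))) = 53469028835831521 / 50654869421951862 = 1.06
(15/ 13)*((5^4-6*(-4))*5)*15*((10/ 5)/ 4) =730125/ 26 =28081.73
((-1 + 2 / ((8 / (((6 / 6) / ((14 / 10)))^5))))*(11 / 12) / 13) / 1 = -54241 / 806736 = -0.07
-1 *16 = -16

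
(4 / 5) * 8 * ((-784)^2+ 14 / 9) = 3933808.36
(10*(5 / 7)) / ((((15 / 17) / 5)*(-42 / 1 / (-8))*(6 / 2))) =3400 / 1323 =2.57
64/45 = 1.42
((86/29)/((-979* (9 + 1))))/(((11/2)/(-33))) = 258/141955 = 0.00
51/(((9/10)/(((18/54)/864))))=85/3888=0.02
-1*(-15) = 15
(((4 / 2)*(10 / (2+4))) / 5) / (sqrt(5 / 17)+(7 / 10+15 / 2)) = 3485 / 42678-25*sqrt(85) / 42678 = 0.08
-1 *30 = -30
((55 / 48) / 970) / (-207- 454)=-11 / 6155232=-0.00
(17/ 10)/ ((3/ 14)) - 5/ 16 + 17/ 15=2101/ 240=8.75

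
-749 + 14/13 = -9723/13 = -747.92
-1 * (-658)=658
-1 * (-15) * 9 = 135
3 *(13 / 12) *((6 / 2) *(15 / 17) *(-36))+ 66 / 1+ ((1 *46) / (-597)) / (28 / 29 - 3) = -145906211 / 598791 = -243.67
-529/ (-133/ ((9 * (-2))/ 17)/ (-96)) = 914112/ 2261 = 404.30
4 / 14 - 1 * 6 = -40 / 7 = -5.71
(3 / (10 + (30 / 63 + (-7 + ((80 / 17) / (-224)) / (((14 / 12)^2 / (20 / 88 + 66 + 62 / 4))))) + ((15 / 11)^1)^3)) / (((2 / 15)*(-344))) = -0.01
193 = 193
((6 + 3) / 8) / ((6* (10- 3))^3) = 1 / 65856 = 0.00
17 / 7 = 2.43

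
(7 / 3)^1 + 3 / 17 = 128 / 51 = 2.51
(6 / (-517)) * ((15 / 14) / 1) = -45 / 3619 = -0.01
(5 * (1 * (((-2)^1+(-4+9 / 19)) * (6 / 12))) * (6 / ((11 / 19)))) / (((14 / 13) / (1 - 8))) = 20475 / 22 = 930.68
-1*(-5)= 5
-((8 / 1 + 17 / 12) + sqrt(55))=-113 / 12 -sqrt(55)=-16.83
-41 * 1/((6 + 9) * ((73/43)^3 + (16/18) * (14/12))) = -29338083/63648275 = -0.46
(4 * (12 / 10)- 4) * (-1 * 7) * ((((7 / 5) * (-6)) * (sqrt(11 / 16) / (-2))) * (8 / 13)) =-1176 * sqrt(11) / 325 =-12.00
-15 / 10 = -3 / 2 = -1.50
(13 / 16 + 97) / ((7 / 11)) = 17215 / 112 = 153.71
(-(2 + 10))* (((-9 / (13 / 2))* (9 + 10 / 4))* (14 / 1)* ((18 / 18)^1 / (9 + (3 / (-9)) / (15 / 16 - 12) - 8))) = 18466056 / 7111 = 2596.83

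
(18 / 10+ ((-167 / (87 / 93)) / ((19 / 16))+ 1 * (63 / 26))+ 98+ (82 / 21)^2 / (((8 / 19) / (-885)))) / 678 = -168977829731 / 3569537790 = -47.34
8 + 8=16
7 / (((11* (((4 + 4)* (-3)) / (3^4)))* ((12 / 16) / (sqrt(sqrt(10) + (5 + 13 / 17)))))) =-63* sqrt(289* sqrt(10) + 1666) / 374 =-8.56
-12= -12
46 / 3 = 15.33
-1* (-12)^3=1728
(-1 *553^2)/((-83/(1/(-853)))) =-305809/70799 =-4.32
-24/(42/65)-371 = -2857/7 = -408.14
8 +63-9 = 62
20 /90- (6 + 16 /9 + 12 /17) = -1264 /153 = -8.26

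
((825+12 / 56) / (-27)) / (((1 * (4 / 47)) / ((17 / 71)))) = -3076949 / 35784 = -85.99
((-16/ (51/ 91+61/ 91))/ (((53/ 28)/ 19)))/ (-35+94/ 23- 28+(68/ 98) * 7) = 1113476/ 461259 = 2.41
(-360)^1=-360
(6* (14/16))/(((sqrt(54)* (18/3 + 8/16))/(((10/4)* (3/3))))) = 35* sqrt(6)/312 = 0.27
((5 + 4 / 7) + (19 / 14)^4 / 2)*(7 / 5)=111677 / 10976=10.17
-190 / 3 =-63.33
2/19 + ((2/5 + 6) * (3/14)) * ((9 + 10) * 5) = 17342/133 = 130.39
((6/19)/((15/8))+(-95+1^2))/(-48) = 4457/2280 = 1.95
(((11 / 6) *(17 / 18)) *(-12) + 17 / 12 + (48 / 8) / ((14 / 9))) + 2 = -13.50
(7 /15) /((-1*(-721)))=1 /1545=0.00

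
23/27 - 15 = -382/27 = -14.15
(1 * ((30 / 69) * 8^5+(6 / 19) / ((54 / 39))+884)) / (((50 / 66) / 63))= 1258309.31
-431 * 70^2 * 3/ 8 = -1583925/ 2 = -791962.50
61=61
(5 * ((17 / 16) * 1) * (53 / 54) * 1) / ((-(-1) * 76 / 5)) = 22525 / 65664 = 0.34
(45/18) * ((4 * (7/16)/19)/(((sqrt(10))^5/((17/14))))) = 17 * sqrt(10)/60800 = 0.00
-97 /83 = -1.17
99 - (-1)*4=103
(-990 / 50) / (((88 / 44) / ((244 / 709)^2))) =-2947032 / 2513405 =-1.17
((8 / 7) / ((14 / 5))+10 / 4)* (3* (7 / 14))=4.36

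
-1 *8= -8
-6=-6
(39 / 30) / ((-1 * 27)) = -13 / 270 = -0.05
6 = 6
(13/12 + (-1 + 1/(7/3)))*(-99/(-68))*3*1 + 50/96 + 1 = 10729/2856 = 3.76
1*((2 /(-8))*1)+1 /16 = -3 /16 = -0.19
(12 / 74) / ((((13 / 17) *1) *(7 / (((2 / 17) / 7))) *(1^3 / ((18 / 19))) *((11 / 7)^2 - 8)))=-216 / 2476669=-0.00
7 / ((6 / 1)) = 7 / 6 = 1.17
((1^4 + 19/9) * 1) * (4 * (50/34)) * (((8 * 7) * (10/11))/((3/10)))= 15680000/5049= 3105.57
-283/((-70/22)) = 3113/35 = 88.94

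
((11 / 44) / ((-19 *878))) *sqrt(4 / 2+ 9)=-sqrt(11) / 66728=-0.00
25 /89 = 0.28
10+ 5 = 15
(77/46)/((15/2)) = 77/345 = 0.22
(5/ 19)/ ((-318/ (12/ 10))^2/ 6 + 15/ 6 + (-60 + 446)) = 15/ 689282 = 0.00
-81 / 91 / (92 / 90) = -3645 / 4186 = -0.87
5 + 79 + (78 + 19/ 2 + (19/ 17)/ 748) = 2180813/ 12716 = 171.50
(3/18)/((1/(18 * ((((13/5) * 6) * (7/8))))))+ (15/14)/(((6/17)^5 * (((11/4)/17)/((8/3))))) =1222202759/374220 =3266.00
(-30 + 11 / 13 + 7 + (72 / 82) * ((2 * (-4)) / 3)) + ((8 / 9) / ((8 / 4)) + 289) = 1270961 / 4797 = 264.95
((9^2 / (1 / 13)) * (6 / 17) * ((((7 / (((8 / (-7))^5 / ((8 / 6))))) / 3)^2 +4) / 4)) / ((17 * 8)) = 81635165079 / 18253611008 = 4.47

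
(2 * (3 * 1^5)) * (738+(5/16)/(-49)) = 1735761/392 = 4427.96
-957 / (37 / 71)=-67947 / 37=-1836.41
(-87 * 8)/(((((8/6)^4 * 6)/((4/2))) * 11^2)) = -2349/3872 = -0.61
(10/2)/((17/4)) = 20/17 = 1.18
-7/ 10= -0.70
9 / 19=0.47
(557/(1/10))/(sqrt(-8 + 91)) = 5570 * sqrt(83)/83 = 611.39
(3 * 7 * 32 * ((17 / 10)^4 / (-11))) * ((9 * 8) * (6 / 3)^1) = -73474.18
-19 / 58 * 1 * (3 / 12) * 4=-19 / 58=-0.33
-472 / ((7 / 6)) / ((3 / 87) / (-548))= 45006144 / 7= 6429449.14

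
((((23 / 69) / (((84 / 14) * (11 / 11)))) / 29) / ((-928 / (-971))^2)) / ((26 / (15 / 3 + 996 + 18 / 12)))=1890396205 / 23375978496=0.08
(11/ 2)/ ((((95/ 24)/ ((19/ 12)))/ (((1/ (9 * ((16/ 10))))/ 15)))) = 11/ 1080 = 0.01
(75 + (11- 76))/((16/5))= 25/8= 3.12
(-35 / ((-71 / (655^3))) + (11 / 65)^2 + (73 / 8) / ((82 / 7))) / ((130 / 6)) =81779368806518763 / 12790934000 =6393541.61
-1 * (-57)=57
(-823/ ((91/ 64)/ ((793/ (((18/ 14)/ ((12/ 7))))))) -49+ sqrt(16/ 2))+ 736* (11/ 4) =-12810493/ 21+ 2* sqrt(2) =-610020.65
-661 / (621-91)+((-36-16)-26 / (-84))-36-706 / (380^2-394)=-3959887251 / 44521855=-88.94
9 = 9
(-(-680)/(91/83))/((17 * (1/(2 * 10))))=66400/91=729.67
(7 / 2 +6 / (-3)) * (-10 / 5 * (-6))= 18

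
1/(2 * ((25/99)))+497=24949/50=498.98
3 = 3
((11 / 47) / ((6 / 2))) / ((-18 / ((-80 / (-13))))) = -440 / 16497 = -0.03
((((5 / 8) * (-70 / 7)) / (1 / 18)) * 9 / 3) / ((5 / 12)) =-810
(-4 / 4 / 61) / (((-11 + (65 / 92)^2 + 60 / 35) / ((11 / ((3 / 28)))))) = 18248384 / 95267055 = 0.19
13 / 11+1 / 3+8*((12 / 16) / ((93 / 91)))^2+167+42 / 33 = 11042239 / 63426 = 174.10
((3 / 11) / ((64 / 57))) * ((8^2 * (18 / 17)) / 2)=1539 / 187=8.23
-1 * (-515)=515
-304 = -304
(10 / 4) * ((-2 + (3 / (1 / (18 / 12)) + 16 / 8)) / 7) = 45 / 28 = 1.61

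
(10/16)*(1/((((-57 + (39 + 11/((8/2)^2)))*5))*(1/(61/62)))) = -61/8587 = -0.01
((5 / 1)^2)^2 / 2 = 625 / 2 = 312.50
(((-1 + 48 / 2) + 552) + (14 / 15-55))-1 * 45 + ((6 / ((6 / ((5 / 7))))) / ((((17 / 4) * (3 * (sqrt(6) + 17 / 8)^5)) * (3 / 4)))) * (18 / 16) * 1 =878088552448 * sqrt(6) / 184159863125 + 15087698178787 / 32498799375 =475.93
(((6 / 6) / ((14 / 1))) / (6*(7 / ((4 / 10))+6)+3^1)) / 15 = 1 / 30240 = 0.00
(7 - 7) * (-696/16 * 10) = 0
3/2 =1.50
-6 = -6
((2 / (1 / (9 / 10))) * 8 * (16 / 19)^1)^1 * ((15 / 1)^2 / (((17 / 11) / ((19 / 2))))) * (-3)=-855360 / 17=-50315.29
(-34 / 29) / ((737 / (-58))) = 68 / 737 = 0.09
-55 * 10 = -550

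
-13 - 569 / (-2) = 271.50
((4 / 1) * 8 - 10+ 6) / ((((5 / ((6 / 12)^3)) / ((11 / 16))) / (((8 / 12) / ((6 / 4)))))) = 77 / 360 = 0.21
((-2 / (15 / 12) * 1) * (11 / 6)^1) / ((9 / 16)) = -704 / 135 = -5.21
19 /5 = 3.80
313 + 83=396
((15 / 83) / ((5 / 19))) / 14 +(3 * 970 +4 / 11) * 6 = 223202235 / 12782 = 17462.23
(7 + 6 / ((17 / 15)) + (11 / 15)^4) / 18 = 5414761 / 7745625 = 0.70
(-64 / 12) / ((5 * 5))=-16 / 75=-0.21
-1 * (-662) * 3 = 1986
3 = 3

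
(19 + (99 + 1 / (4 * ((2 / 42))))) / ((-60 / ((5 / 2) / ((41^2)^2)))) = -493 / 271273056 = -0.00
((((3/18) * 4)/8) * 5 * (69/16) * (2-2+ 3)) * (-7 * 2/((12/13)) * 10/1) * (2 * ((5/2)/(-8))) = 261625/512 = 510.99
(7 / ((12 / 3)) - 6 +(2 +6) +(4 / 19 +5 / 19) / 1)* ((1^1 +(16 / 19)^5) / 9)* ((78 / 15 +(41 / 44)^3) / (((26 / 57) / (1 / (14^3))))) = 358162724795 / 111674679660544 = 0.00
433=433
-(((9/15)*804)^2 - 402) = -5807694/25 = -232307.76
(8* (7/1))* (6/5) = 336/5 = 67.20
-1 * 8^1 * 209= -1672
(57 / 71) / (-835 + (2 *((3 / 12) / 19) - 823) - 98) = -0.00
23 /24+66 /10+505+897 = 169147 /120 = 1409.56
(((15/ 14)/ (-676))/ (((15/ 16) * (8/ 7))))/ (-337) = 1/ 227812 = 0.00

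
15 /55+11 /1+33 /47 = 6191 /517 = 11.97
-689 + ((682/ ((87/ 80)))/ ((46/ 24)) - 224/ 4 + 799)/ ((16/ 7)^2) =-484.16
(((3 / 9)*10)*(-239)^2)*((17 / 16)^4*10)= 119270076025 / 49152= 2426555.91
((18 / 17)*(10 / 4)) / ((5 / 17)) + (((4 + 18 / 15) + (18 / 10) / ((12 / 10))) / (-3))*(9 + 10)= -1003 / 30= -33.43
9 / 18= 1 / 2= 0.50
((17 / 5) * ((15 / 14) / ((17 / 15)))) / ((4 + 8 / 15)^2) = 10125 / 64736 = 0.16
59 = 59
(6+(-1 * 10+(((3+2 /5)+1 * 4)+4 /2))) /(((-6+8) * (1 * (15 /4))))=18 /25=0.72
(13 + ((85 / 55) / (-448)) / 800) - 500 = -1919948817 / 3942400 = -487.00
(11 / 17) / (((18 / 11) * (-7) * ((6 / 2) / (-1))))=121 / 6426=0.02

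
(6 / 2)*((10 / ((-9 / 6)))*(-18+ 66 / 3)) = -80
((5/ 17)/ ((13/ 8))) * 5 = 200/ 221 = 0.90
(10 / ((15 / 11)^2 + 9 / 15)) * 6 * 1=3025 / 124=24.40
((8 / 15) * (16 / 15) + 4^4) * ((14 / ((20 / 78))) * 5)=5253248 / 75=70043.31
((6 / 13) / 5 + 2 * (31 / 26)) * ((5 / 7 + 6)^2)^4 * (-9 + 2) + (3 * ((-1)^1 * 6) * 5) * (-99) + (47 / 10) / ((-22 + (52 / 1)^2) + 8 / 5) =-14695164334383160213 / 205219856660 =-71606932.07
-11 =-11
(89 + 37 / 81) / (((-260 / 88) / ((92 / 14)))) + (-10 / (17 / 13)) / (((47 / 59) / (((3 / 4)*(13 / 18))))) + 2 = -202.17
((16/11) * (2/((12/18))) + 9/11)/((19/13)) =39/11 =3.55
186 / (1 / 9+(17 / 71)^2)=4219317 / 3821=1104.24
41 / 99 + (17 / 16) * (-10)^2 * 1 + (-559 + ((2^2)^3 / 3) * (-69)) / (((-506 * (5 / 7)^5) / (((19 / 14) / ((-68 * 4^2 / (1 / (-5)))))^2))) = 106.66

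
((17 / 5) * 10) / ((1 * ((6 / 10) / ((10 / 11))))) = 1700 / 33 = 51.52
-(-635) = 635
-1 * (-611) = 611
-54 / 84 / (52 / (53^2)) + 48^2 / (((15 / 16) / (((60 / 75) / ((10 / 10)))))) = 35150631 / 18200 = 1931.35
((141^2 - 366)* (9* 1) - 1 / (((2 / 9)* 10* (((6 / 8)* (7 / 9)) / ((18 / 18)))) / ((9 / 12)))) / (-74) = -24588819 / 10360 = -2373.44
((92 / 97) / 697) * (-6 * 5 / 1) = -0.04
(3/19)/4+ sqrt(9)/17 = 279/1292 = 0.22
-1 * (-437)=437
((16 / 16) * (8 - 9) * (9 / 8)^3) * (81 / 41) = -59049 / 20992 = -2.81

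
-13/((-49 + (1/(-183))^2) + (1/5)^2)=10883925/40990511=0.27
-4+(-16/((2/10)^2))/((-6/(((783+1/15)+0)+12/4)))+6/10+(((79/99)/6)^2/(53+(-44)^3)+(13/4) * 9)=3937158785470769/75093203790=52430.29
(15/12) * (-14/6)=-35/12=-2.92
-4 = -4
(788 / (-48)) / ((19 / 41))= -8077 / 228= -35.43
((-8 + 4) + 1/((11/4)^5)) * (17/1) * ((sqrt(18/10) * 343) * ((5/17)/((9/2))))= -441221480 * sqrt(5)/483153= -2042.01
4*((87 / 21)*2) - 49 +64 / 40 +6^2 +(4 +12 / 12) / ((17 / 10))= 14687 / 595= 24.68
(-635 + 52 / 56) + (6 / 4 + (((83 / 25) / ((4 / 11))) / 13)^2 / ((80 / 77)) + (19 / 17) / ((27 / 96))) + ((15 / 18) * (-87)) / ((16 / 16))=-101449625665277 / 144799200000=-700.62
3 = 3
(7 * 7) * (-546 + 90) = -22344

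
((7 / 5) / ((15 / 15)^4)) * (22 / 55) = 14 / 25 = 0.56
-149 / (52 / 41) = -6109 / 52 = -117.48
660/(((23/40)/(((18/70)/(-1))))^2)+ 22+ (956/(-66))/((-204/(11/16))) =19549568111/126909216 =154.04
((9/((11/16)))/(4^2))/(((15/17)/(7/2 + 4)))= 153/22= 6.95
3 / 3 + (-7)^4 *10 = 24011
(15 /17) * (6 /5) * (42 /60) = 63 /85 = 0.74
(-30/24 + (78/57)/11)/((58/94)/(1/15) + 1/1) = -44227/402952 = -0.11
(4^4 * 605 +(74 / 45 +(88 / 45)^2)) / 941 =313643074 / 1905525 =164.60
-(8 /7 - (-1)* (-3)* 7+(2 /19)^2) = 50151 /2527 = 19.85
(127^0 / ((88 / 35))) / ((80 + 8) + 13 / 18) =315 / 70268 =0.00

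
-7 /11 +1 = 0.36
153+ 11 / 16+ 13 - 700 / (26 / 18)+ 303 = -14.93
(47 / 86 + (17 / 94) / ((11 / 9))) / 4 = 15439 / 88924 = 0.17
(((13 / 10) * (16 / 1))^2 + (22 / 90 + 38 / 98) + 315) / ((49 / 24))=65997608 / 180075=366.50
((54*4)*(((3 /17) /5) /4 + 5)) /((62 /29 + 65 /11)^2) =9358145082 /560106565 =16.71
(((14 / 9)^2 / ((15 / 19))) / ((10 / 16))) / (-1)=-29792 / 6075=-4.90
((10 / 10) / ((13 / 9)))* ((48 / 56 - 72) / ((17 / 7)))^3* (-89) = 98928299592 / 63869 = 1548925.14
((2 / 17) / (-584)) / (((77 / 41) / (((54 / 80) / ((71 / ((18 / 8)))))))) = -9963 / 4342110080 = -0.00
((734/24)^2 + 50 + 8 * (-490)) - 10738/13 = -541535/144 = -3760.66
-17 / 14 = -1.21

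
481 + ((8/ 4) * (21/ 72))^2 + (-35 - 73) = 373.34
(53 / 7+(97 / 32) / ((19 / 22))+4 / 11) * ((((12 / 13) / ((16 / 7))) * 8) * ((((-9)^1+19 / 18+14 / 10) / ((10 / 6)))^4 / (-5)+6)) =-3130496570733847 / 2037750000000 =-1536.25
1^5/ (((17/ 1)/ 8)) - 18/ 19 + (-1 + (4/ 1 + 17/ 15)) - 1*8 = -21044/ 4845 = -4.34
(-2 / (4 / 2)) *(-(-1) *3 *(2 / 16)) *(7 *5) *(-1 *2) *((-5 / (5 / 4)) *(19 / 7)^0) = -105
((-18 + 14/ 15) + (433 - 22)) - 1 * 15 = 5684/ 15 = 378.93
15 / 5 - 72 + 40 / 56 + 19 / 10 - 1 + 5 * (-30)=-217.39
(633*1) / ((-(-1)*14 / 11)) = 6963 / 14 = 497.36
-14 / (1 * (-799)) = 0.02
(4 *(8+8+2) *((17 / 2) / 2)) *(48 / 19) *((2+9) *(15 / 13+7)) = 17126208 / 247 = 69336.87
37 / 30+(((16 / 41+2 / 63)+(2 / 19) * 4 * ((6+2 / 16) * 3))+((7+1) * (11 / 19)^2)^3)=34842136760467 / 1215195106230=28.67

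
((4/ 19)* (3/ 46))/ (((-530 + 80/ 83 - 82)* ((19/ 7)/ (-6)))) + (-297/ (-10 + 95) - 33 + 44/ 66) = -961779527837/ 26844802935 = -35.83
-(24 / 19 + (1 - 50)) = 907 / 19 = 47.74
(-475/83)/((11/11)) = -5.72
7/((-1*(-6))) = 7/6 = 1.17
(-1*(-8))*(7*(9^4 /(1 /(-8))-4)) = -2939552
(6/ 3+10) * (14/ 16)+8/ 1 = 37/ 2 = 18.50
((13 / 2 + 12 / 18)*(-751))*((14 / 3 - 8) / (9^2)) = 161465 / 729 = 221.49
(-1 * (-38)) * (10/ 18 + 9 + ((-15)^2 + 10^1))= 83638/ 9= 9293.11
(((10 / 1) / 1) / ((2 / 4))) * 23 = 460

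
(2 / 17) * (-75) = -150 / 17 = -8.82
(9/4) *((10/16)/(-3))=-15/32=-0.47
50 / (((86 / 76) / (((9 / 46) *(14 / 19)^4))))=17287200 / 6783551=2.55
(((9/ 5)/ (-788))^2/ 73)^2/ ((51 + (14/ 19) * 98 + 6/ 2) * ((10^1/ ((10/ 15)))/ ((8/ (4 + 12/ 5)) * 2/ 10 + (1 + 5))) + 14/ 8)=124659/ 7433492264039291848000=0.00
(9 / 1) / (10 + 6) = 9 / 16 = 0.56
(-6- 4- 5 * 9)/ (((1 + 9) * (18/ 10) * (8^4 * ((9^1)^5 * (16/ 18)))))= -55/ 3869835264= -0.00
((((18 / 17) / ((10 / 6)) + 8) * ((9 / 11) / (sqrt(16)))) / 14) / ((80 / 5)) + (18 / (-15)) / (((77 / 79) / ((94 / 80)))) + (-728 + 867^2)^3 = 886975816159148106473107 / 2094400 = 423498766309753679.56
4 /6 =0.67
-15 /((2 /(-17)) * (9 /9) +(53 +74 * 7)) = -17 /647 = -0.03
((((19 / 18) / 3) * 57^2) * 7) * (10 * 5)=1200325 / 3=400108.33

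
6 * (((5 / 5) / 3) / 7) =2 / 7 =0.29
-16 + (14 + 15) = 13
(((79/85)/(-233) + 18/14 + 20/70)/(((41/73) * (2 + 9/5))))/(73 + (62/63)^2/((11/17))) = 98937817902/10035836944645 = 0.01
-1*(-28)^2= -784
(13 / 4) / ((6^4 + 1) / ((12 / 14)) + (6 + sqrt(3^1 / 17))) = 6043245 / 2824829434 - 117 * sqrt(51) / 1412414717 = 0.00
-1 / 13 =-0.08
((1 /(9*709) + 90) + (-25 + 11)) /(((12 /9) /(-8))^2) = 1939828 /709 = 2736.01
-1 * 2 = -2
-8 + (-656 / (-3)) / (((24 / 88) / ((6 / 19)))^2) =308840 / 1083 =285.17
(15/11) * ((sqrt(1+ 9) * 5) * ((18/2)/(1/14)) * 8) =75600 * sqrt(10)/11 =21733.47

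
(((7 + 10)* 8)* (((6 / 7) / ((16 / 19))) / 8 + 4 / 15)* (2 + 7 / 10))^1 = 404991 / 2800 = 144.64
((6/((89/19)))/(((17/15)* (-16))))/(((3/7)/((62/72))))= -20615/145248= -0.14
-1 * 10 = -10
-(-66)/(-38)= -33/19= -1.74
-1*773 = -773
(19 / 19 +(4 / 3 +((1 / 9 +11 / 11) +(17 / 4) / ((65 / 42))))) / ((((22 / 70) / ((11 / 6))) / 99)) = 557711 / 156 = 3575.07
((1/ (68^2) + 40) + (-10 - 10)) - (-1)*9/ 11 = 1058907/ 50864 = 20.82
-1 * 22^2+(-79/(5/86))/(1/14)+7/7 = -97531/5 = -19506.20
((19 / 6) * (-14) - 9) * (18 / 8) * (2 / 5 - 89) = 10632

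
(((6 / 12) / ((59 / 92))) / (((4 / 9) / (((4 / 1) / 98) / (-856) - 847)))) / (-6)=1225666665 / 4949392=247.64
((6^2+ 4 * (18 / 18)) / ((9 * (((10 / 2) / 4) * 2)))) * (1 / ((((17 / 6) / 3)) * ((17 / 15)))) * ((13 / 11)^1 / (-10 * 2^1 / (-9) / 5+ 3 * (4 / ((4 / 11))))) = 56160 / 956879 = 0.06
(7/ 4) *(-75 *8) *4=-4200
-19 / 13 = -1.46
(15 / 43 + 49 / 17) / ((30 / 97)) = 114557 / 10965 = 10.45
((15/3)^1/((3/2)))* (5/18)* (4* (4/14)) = 200/189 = 1.06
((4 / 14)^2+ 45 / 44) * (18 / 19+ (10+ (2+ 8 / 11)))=3402449 / 225302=15.10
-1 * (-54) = 54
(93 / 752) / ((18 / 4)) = 31 / 1128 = 0.03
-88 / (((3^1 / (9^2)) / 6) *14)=-7128 / 7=-1018.29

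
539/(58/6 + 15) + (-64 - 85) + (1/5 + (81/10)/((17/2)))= -126.00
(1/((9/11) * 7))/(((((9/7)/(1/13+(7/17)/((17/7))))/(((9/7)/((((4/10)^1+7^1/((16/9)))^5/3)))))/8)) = 267019878400000/396924461038702779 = 0.00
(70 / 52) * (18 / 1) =315 / 13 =24.23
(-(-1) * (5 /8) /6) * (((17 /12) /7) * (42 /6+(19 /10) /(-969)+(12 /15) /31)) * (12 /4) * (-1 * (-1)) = 111047 /249984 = 0.44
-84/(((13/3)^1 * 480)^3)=-21/2249728000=-0.00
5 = 5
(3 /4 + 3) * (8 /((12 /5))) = 25 /2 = 12.50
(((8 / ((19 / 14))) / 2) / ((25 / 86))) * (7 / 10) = 16856 / 2375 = 7.10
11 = 11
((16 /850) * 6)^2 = 2304 /180625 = 0.01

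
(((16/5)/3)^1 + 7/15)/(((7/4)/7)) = 92/15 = 6.13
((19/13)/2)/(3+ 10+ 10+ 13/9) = 171/5720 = 0.03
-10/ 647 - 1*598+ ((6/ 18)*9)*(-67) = -516963/ 647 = -799.02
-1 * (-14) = 14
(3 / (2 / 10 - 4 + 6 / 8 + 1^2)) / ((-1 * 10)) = 6 / 41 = 0.15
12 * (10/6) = 20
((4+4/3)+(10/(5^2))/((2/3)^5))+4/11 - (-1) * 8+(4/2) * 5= 70579/2640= 26.73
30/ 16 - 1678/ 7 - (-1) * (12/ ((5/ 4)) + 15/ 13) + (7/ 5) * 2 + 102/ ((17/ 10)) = -597999/ 3640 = -164.29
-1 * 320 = -320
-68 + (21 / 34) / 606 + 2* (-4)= -521961 / 6868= -76.00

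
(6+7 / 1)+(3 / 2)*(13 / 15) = 143 / 10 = 14.30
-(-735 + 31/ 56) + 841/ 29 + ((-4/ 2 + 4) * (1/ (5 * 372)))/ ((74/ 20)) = 147113129/ 192696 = 763.45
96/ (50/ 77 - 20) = -3696/ 745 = -4.96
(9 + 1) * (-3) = -30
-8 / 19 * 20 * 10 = -1600 / 19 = -84.21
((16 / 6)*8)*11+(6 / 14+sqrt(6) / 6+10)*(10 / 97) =5*sqrt(6) / 291+480206 / 2037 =235.78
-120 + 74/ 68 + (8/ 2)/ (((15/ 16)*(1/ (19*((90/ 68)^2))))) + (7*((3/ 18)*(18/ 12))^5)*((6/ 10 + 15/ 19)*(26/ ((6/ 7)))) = 164348863/ 7028480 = 23.38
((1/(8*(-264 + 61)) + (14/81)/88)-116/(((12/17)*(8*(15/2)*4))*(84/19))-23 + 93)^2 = 16343172813353098441/3350020314009600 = 4878.53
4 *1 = 4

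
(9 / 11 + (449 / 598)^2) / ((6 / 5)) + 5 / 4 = 56682565 / 23601864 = 2.40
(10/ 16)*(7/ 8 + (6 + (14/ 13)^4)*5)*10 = 214780175/ 913952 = 235.00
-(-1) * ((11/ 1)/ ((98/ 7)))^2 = 121/ 196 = 0.62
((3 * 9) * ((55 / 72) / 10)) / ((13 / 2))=33 / 104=0.32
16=16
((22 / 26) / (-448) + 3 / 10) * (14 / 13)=8681 / 27040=0.32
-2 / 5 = -0.40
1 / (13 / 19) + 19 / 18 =2.52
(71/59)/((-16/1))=-71/944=-0.08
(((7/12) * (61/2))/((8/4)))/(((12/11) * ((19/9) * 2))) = 4697/2432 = 1.93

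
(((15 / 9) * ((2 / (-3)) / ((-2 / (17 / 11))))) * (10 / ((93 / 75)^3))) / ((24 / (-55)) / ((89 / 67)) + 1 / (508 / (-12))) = -750589843750 / 58691517219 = -12.79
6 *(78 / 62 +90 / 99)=4434 / 341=13.00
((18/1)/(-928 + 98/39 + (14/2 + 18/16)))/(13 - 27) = 2808/2003519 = 0.00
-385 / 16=-24.06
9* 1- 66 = -57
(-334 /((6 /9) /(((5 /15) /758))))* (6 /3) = -167 /379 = -0.44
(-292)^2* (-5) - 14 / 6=-1278967 / 3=-426322.33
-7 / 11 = -0.64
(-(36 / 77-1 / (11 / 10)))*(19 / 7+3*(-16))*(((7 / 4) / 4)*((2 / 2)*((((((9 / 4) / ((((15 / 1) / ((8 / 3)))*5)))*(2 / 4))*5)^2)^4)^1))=-5389 / 240625000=-0.00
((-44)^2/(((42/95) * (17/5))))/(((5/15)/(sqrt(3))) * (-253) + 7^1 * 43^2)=58164700 * sqrt(3)/269119077983 + 3825765900/38445582569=0.10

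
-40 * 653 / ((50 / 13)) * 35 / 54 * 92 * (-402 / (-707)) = -230258.29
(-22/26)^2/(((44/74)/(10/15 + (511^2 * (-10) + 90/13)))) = -20723807929/6591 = -3144258.52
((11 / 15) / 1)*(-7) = -5.13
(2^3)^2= 64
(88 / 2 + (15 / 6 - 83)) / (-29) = 1.26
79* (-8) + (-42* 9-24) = -1034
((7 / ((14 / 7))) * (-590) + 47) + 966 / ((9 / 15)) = -408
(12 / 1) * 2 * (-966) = -23184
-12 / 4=-3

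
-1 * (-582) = 582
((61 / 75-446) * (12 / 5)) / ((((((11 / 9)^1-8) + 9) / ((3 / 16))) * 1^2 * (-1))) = 901503 / 10000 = 90.15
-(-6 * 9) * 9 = 486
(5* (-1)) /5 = -1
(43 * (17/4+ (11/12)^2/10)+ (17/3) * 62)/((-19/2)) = -774283/13680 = -56.60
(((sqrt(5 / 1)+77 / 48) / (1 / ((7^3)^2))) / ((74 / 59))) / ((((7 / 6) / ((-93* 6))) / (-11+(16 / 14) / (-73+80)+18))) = -11890735038* sqrt(5) / 37 - 152597766321 / 296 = -1234140882.10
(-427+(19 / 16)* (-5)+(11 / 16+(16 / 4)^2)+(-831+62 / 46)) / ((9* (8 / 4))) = -114623 / 1656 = -69.22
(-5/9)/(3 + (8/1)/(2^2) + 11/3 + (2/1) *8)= -5/222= -0.02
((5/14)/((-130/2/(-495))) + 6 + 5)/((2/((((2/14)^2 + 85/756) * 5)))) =8776955/1926288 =4.56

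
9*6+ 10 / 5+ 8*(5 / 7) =432 / 7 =61.71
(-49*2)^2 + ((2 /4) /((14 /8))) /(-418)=14050651 /1463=9604.00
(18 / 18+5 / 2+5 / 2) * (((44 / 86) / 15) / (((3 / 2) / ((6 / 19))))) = 176 / 4085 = 0.04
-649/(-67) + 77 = 5808/67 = 86.69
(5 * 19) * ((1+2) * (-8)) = -2280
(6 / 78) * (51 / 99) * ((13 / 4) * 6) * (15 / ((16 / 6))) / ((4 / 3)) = 2295 / 704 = 3.26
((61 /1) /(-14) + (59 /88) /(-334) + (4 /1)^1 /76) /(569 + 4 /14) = -16834767 /2225415280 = -0.01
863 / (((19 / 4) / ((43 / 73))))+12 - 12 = 148436 / 1387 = 107.02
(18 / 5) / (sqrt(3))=6 * sqrt(3) / 5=2.08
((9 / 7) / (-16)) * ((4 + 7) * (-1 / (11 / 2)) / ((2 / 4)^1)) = 9 / 28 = 0.32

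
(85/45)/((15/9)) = 17/15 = 1.13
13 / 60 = 0.22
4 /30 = 2 /15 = 0.13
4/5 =0.80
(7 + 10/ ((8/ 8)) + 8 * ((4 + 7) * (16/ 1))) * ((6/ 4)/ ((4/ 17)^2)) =1235475/ 32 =38608.59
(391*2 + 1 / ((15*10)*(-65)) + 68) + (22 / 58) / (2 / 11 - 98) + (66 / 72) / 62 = 2672266517767 / 3143803000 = 850.01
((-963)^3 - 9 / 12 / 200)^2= 510431768911156692225609 / 640000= 797549638923682331.60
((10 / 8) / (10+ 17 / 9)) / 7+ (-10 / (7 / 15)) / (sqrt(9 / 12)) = 45 / 2996 - 100* sqrt(3) / 7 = -24.73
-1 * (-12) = 12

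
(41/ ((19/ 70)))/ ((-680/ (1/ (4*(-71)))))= 287/ 366928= 0.00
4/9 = 0.44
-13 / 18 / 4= -13 / 72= -0.18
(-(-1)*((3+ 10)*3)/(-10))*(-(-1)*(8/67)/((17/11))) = -1716/5695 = -0.30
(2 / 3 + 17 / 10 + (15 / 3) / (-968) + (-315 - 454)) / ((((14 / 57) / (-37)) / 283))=2214618897859 / 67760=32683277.71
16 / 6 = 8 / 3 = 2.67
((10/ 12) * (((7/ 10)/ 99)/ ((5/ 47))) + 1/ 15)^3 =3048625/ 1676676672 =0.00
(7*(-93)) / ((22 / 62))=-20181 / 11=-1834.64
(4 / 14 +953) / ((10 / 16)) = 53384 / 35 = 1525.26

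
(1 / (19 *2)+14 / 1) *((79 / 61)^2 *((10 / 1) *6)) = 99793590 / 70699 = 1411.53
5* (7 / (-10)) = -7 / 2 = -3.50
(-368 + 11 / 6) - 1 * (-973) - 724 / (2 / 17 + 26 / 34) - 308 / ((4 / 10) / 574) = -4421937 / 10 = -442193.70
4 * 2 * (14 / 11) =112 / 11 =10.18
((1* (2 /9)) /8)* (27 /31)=3 /124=0.02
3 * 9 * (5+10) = 405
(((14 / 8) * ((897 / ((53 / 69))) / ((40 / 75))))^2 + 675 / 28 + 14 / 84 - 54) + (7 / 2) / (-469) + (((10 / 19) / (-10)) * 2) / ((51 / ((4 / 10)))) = 95968213511639557849 / 6536094458880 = 14682807.01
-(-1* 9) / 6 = 3 / 2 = 1.50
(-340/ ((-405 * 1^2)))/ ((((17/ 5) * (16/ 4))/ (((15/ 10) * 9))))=5/ 6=0.83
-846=-846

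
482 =482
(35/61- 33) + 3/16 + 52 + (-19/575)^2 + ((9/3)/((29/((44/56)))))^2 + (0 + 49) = 914471333186099/13297732210000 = 68.77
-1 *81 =-81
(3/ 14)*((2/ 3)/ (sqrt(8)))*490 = 35*sqrt(2)/ 2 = 24.75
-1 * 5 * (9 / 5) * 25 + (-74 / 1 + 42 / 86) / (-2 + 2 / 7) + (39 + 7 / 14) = -73591 / 516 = -142.62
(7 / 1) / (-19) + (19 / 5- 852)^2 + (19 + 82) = 341783339 / 475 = 719543.87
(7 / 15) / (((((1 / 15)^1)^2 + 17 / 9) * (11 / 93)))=3255 / 1562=2.08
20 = 20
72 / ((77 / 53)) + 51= 7743 / 77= 100.56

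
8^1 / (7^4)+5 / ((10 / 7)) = 16823 / 4802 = 3.50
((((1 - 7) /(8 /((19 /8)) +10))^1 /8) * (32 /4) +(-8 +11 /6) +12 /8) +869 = 329140 /381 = 863.88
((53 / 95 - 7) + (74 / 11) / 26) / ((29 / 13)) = -84001 / 30305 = -2.77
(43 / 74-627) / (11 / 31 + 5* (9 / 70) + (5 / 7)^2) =-70413245 / 169497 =-415.42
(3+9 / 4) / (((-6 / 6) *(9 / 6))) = -3.50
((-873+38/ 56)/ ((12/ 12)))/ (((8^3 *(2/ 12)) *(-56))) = 73275/ 401408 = 0.18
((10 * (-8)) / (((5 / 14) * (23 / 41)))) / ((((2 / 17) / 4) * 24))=-39032 / 69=-565.68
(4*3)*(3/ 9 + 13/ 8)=47/ 2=23.50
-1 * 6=-6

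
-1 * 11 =-11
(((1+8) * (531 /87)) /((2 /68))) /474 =9027 /2291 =3.94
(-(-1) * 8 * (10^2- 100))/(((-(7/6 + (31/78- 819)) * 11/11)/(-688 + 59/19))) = 0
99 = 99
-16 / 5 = -3.20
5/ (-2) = -5/ 2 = -2.50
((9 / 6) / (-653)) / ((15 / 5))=-1 / 1306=-0.00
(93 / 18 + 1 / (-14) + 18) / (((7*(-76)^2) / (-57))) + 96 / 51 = 468427 / 253232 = 1.85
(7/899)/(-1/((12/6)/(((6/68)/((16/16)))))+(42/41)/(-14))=-19516/293973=-0.07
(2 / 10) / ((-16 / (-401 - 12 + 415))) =-1 / 40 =-0.02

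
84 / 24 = 7 / 2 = 3.50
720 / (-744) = -30 / 31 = -0.97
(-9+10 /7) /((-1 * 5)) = 1.51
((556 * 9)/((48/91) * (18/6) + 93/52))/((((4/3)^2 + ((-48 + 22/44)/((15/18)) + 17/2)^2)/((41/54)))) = 16595488/34660705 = 0.48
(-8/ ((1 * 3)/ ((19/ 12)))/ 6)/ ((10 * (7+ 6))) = -19/ 3510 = -0.01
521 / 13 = 40.08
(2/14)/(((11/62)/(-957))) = -5394/7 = -770.57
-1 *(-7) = 7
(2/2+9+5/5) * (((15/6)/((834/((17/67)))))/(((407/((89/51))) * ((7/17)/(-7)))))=-0.00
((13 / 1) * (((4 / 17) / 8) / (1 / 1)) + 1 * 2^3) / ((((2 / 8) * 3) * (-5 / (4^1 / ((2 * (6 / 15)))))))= -190 / 17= -11.18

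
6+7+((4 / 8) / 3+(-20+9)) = 13 / 6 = 2.17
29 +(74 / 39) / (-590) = 333608 / 11505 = 29.00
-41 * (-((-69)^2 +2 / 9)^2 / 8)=75284536241 / 648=116179839.88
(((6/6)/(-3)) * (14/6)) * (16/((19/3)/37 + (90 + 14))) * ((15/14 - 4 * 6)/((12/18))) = 47508/11563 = 4.11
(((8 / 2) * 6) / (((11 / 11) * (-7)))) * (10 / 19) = -240 / 133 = -1.80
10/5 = 2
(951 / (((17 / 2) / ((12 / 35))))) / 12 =1902 / 595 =3.20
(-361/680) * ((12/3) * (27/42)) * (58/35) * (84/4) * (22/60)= -1036431/59500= -17.42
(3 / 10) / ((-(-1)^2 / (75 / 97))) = -45 / 194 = -0.23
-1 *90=-90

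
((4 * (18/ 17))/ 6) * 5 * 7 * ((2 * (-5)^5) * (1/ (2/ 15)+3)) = -27562500/ 17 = -1621323.53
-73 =-73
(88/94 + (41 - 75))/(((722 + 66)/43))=-33411/18518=-1.80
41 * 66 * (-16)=-43296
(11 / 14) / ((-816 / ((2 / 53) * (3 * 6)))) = -33 / 50456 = -0.00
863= 863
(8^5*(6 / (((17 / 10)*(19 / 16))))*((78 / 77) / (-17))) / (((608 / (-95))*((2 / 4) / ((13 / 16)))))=623001600 / 422807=1473.49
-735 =-735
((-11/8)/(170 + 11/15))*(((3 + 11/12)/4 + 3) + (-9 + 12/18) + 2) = 6215/327808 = 0.02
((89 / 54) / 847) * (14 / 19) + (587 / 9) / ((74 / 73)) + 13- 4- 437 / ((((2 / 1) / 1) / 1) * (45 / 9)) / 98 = 164072711653 / 2250766980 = 72.90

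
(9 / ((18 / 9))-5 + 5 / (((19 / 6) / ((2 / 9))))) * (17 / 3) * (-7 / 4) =2023 / 1368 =1.48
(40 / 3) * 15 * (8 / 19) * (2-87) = -136000 / 19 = -7157.89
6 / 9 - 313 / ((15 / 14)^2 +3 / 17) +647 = 605079 / 1471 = 411.34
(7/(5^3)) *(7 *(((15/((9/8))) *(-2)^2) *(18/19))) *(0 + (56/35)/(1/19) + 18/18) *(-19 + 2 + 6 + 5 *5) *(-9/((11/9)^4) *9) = -10989553647744/34772375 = -316042.65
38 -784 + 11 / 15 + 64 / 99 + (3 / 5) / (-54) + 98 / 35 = -734413 / 990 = -741.83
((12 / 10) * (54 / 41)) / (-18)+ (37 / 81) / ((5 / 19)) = 5473 / 3321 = 1.65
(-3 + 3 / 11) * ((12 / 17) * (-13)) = 4680 / 187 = 25.03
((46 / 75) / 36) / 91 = 23 / 122850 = 0.00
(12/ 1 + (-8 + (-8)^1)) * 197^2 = -155236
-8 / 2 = -4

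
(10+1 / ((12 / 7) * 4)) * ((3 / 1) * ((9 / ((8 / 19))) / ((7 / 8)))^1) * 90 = 3747465 / 56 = 66919.02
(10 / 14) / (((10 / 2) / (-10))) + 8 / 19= -134 / 133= -1.01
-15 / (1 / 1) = -15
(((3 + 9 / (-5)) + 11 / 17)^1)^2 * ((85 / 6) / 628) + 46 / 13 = 95881 / 26520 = 3.62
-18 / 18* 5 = -5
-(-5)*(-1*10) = -50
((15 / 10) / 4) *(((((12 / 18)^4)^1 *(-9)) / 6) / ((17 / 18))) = -2 / 17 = -0.12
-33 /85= -0.39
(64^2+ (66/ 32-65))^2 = 16265593.13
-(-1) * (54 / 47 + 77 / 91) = 1219 / 611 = 2.00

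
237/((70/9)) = 2133/70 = 30.47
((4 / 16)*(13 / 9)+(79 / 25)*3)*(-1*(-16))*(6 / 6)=35428 / 225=157.46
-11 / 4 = -2.75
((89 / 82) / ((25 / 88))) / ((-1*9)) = -3916 / 9225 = -0.42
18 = 18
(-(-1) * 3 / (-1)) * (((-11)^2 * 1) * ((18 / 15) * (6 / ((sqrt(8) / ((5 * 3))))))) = -9801 * sqrt(2) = -13860.71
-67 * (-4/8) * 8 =268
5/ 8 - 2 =-11/ 8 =-1.38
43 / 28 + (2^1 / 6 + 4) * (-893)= -324923 / 84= -3868.13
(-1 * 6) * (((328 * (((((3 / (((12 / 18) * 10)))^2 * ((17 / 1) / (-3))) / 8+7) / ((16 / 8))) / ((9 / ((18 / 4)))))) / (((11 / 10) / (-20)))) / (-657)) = -899581 / 9636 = -93.36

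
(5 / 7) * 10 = 50 / 7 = 7.14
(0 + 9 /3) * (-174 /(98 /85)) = -22185 /49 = -452.76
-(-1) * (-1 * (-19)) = 19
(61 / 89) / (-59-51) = -61 / 9790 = -0.01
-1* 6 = -6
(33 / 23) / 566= 33 / 13018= 0.00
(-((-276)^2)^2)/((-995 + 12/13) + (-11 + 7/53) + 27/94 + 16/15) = 5637345633354240/974978569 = 5782020.05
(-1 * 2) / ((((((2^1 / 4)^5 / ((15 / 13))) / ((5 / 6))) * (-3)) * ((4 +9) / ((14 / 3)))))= 11200 / 1521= 7.36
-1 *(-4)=4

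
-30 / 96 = -5 / 16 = -0.31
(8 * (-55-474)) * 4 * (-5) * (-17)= -1438880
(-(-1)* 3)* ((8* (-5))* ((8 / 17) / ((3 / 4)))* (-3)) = 3840 / 17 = 225.88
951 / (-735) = -317 / 245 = -1.29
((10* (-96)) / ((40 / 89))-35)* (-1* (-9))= -19539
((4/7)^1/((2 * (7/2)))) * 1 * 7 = 4/7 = 0.57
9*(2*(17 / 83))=306 / 83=3.69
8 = 8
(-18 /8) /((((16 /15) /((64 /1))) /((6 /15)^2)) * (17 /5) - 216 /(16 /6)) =108 /3871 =0.03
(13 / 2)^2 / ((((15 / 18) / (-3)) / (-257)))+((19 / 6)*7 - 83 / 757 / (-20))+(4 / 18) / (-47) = 250481003573 / 6404220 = 39111.87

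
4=4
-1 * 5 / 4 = -5 / 4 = -1.25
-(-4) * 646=2584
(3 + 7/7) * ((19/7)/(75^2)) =76/39375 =0.00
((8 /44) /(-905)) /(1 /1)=-2 /9955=-0.00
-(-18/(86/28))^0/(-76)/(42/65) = 65/3192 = 0.02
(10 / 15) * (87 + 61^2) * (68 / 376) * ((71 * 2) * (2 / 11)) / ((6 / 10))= 91925120 / 4653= 19756.10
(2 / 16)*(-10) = -5 / 4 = -1.25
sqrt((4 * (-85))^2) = 340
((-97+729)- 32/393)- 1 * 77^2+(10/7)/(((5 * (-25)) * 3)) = -121435679/22925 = -5297.09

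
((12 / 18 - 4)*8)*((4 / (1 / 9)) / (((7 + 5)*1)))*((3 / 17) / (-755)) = 48 / 2567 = 0.02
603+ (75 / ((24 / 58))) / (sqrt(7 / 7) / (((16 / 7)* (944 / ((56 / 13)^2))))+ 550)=13234964404 / 21936543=603.33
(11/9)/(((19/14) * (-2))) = -77/171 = -0.45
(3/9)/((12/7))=7/36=0.19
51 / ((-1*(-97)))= 51 / 97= 0.53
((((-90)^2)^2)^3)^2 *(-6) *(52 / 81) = -307248521481286704658872000000000000000000000000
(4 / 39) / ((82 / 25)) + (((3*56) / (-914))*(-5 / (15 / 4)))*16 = 3.95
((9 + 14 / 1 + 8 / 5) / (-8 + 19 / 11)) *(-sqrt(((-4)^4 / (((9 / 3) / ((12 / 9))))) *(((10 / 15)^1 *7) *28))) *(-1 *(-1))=202048 *sqrt(6) / 1035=478.18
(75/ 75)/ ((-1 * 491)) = -1/ 491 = -0.00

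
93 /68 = 1.37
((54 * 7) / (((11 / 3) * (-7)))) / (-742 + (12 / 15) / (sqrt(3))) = 810 * sqrt(3) / 113553781 + 2253825 / 113553781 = 0.02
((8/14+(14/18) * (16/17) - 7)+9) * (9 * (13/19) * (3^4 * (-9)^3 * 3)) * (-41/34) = 167027831919/38437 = 4345496.06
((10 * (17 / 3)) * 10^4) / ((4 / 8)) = 3400000 / 3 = 1133333.33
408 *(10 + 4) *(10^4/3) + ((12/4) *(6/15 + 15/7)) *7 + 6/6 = 95200272/5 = 19040054.40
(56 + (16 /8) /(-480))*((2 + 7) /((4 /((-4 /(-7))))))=40317 /560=71.99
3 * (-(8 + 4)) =-36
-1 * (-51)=51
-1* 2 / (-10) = 1 / 5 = 0.20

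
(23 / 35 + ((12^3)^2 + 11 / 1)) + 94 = 104513138 / 35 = 2986089.66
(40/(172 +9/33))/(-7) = -88/2653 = -0.03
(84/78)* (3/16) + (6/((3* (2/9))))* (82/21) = 25731/728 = 35.34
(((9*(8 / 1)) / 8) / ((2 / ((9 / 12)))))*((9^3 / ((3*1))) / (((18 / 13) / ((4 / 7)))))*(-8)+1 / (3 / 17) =-56743 / 21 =-2702.05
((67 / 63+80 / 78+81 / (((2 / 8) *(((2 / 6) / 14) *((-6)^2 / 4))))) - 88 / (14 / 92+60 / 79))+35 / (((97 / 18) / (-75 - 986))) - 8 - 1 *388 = -1544812682951 / 263194659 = -5869.47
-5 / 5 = -1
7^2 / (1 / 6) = 294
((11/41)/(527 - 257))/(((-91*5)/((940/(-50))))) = 517/12592125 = 0.00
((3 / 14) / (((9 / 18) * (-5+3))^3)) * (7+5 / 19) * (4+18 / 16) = -8487 / 1064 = -7.98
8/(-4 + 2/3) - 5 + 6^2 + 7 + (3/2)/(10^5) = 7120003/200000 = 35.60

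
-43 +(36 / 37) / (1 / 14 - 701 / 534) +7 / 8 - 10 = -2270847 / 42920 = -52.91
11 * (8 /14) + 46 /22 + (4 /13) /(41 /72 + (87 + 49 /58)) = 8.38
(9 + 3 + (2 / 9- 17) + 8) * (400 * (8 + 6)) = 162400 / 9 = 18044.44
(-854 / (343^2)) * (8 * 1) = -976 / 16807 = -0.06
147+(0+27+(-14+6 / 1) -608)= -442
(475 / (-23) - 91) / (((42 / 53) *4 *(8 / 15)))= -66.04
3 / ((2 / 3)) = 9 / 2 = 4.50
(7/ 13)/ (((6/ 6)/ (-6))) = -42/ 13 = -3.23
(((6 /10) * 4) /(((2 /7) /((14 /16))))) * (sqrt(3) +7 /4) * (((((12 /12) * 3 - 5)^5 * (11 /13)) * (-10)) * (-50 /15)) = -150920 /13 - 86240 * sqrt(3) /13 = -23099.39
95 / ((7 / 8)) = 760 / 7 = 108.57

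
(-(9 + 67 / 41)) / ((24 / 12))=-218 / 41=-5.32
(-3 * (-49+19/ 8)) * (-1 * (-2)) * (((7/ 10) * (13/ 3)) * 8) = 33943/ 5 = 6788.60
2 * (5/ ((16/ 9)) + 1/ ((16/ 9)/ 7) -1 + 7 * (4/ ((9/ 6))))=293/ 6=48.83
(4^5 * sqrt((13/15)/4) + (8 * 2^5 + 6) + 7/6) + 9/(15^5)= 44409377/168750 + 512 * sqrt(195)/15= 739.81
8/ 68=2/ 17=0.12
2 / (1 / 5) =10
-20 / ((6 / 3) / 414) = -4140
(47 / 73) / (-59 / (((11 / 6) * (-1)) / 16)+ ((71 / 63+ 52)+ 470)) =32571 / 52513207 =0.00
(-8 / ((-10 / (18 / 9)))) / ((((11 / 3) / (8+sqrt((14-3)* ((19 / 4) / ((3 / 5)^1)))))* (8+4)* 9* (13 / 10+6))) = 32 / 7227+2* sqrt(3135) / 21681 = 0.01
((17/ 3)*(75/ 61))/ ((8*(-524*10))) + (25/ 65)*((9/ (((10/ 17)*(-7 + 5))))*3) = -58687009/ 6648512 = -8.83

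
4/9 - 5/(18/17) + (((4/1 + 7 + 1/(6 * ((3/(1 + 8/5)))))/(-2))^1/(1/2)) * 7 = -82.29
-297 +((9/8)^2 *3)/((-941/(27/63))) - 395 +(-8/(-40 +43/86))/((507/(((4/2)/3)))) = -35053465109639/50655189312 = -692.00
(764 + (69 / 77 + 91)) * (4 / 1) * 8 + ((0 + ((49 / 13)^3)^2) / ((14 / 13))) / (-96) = 150189544990357 / 5489195712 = 27360.94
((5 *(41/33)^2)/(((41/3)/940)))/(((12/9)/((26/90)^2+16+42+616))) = 268379.92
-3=-3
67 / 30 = 2.23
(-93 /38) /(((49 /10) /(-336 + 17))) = 148335 /931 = 159.33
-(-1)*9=9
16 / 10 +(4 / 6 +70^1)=1084 / 15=72.27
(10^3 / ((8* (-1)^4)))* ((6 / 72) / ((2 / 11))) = 1375 / 24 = 57.29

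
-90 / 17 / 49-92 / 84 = -1.20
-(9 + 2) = -11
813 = 813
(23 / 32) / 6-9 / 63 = -31 / 1344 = -0.02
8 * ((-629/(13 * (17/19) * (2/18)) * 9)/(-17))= 455544/221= 2061.29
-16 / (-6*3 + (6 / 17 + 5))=272 / 215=1.27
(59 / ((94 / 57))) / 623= 3363 / 58562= 0.06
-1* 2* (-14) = 28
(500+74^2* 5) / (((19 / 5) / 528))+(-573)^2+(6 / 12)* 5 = 159682997 / 38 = 4202184.13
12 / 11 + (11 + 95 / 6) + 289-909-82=-44489 / 66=-674.08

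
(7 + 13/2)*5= 135/2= 67.50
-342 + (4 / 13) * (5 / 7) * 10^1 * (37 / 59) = -1828798 / 5369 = -340.62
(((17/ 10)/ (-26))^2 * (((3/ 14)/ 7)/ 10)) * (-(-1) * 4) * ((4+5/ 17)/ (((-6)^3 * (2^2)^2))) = -1241/ 19079424000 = -0.00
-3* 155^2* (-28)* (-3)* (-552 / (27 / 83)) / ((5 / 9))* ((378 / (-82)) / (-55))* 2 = 1398014396352 / 451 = 3099810191.47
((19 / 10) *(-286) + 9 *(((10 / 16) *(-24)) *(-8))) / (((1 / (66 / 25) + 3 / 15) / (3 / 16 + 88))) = 124928529 / 1528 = 81759.51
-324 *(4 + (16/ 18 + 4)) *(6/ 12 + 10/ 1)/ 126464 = -945/ 3952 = -0.24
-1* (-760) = 760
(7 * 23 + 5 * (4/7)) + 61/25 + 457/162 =4794499/28350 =169.12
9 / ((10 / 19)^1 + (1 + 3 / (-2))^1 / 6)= 2052 / 101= 20.32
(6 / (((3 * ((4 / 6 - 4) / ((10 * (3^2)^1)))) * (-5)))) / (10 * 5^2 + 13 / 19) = 1026 / 23815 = 0.04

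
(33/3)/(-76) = -11/76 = -0.14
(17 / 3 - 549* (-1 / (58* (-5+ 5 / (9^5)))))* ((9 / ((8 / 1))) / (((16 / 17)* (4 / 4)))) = 162073767 / 35932160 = 4.51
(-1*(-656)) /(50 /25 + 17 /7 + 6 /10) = 1435 /11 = 130.45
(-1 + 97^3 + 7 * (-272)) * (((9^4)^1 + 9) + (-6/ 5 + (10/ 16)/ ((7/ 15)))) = 209435541594/ 35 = 5983872616.97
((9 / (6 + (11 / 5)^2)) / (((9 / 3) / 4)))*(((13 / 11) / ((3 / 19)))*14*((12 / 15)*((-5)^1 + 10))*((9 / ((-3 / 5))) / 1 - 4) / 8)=-3285100 / 2981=-1102.01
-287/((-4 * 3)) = 287/12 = 23.92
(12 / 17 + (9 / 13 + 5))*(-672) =-950208 / 221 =-4299.58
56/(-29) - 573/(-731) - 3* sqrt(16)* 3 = -787483/21199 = -37.15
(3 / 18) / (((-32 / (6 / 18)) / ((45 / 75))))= -1 / 960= -0.00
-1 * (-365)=365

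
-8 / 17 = -0.47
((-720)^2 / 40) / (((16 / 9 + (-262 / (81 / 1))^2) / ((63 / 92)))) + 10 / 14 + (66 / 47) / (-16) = 881975668939 / 1215381272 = 725.68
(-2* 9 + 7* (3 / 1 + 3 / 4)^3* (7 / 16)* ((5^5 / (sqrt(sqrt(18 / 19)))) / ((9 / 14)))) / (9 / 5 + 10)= -90 / 59 + 669921875* 19^(1 / 4)* 2^(3 / 4)* sqrt(3) / 60416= 67434.77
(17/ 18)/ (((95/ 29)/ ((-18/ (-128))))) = 493/ 12160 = 0.04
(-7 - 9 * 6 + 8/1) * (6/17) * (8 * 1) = -2544/17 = -149.65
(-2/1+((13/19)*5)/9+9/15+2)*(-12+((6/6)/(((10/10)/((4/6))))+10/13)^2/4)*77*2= -2254280336/1300455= -1733.46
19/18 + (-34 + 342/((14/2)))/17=4133/2142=1.93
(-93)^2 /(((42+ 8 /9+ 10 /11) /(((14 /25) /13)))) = 8.51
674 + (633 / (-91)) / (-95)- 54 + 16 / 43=230641239 / 371735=620.45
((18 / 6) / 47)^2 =9 / 2209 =0.00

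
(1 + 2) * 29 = 87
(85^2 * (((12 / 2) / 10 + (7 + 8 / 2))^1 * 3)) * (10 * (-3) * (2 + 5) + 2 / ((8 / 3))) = -105223455 / 2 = -52611727.50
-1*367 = -367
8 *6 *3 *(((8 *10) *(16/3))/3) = 20480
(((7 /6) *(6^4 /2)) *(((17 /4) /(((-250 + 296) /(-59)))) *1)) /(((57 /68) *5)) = -2148426 /2185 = -983.26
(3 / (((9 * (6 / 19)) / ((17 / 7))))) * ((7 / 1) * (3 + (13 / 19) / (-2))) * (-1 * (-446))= 382891 / 18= 21271.72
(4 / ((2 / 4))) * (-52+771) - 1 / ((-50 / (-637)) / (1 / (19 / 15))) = 1090969 / 190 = 5741.94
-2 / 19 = -0.11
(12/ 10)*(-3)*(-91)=1638/ 5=327.60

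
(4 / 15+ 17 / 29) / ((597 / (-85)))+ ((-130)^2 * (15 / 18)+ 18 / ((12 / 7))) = 1464026605 / 103878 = 14093.71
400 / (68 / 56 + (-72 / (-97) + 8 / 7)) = 543200 / 4209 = 129.06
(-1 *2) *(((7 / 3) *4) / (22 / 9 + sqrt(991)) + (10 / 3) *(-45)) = 299.45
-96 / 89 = -1.08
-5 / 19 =-0.26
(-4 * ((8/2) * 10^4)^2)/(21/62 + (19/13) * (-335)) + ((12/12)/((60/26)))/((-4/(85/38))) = 4704460712847103/359653584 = 13080533.39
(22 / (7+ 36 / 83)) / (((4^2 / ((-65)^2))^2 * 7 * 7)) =16297620625 / 3869824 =4211.46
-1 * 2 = -2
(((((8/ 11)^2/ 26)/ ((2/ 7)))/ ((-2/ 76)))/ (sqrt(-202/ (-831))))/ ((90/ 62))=-65968 * sqrt(167862)/ 7149285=-3.78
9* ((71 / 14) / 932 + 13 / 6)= 255075 / 13048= 19.55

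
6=6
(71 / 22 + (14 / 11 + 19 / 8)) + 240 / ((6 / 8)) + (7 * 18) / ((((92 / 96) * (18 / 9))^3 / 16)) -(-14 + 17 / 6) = 182318423 / 292008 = 624.36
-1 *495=-495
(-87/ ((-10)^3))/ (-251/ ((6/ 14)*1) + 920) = 261/ 1003000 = 0.00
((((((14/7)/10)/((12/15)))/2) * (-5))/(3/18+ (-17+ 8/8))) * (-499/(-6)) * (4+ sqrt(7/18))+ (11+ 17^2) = 499 * sqrt(14)/912+ 11899/38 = 315.18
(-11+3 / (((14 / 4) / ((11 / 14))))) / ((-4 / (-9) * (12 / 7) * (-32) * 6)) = 253 / 3584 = 0.07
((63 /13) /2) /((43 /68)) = 3.83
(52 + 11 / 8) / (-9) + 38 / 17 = -4523 / 1224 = -3.70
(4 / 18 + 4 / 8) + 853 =15367 / 18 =853.72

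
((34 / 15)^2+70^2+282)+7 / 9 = 1167281 / 225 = 5187.92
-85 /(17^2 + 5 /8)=-680 /2317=-0.29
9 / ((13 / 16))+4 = 196 / 13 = 15.08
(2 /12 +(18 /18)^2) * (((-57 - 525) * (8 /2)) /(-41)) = 2716 /41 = 66.24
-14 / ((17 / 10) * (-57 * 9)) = 140 / 8721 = 0.02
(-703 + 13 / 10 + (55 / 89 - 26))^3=-270969393774161727 / 704969000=-384370651.44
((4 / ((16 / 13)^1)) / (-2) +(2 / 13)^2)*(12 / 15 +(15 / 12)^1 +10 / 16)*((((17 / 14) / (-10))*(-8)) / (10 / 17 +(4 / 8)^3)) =-13389659 / 2295020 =-5.83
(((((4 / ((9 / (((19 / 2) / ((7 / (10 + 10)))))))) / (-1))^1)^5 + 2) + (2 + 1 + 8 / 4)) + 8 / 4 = -253543605671113 / 992436543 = -255475.89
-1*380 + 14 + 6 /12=-731 /2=-365.50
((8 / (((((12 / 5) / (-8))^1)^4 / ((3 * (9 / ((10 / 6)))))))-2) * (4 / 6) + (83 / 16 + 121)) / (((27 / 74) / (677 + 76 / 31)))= 134562667561 / 6696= 20095977.83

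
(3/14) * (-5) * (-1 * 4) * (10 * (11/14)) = 1650/49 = 33.67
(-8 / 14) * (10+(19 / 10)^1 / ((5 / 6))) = -7.02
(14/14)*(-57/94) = -57/94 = -0.61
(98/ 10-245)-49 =-1421/ 5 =-284.20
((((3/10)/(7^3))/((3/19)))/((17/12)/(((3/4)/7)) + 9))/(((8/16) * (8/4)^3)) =171/2744000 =0.00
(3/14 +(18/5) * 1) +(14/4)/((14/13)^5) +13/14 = 5500497/768320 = 7.16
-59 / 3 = -19.67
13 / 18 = 0.72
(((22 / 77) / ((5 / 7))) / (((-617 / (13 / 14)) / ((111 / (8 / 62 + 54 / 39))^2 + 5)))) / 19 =-3719674751 / 21810641500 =-0.17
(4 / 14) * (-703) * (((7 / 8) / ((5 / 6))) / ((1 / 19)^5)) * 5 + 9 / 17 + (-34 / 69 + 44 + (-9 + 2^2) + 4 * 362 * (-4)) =-6125528340295 / 2346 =-2611052148.46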